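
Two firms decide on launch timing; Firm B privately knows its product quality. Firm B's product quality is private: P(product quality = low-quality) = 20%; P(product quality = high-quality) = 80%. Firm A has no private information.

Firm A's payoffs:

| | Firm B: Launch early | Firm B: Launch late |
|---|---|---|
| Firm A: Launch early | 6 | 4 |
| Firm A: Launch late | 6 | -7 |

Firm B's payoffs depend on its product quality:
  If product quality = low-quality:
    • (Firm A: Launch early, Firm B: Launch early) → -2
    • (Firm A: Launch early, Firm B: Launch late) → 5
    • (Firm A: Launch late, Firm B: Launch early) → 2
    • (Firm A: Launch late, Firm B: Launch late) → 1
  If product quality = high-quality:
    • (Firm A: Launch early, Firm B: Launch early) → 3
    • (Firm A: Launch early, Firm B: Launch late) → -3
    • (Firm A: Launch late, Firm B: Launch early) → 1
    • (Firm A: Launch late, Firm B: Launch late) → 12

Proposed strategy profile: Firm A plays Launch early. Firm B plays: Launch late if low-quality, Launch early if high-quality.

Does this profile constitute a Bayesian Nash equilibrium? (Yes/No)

A profile is a BNE iff every type of every player is best-responding given beliefs about the other side.
Firm A plays Launch early: E[Launch early] = 0.2·(4) + 0.8·(6) = 5.6; E[Launch late] = 3.4. Best-responding. ✓
Firm B (product quality low-quality), facing Launch early: Launch early gives -2, Launch late gives 5. Proposed Launch late is best. ✓
Firm B (product quality high-quality), facing Launch early: Launch early gives 3, Launch late gives -3. Proposed Launch early is best. ✓

Yes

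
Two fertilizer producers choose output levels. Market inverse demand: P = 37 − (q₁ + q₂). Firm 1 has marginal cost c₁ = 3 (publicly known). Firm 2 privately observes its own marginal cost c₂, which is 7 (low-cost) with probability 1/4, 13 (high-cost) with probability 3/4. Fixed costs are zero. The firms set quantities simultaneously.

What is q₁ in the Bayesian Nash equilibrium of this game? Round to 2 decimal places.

14.17

Type-c best response for Firm 2: q₂(c) = (37 − c)/2 − q₁/2.
Firm 1 maximizes expected profit; its first-order condition is 37 − 2q₁ − E[q₂] − 3 = 0.
Substituting E[q₂] and solving: E[c₂] = 11.5, so q₁ = (37 − 2·3 + 11.5)/3 = 14.1667.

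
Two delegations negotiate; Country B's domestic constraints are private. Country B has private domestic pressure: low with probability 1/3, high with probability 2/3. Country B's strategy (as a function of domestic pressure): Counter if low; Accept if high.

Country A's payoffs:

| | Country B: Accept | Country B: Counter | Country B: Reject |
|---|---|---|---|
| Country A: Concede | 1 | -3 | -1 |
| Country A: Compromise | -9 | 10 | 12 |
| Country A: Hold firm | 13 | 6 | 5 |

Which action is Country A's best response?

Hold firm

E[Concede] = 1/3·(-3) + 2/3·(1) = -1/3
E[Compromise] = 1/3·(10) + 2/3·(-9) = -8/3
E[Hold firm] = 1/3·(6) + 2/3·(13) = 32/3
Best response: Hold firm (32/3 is the largest).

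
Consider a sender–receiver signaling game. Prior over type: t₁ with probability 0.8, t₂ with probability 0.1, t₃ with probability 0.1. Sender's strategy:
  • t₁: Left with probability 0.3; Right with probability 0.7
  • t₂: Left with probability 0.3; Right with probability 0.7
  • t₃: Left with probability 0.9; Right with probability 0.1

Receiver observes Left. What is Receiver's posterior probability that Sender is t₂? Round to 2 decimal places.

P(Left) = 0.8·0.3 + 0.1·0.3 + 0.1·0.9 = 0.36
P(t₂ | Left) = (0.1·0.3) / 0.36 = 0.03 / 0.36 = 0.0833333

0.08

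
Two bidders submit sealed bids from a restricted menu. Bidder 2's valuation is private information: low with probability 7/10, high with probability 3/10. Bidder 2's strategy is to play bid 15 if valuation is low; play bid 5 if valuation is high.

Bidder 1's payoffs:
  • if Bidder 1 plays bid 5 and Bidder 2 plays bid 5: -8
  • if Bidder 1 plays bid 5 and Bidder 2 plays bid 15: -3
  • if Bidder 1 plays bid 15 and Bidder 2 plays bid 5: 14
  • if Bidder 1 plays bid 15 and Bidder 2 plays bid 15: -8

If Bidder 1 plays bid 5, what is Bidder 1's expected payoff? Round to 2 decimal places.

-4.50

Take the expectation over Bidder 2's valuation, weighting each type's action by its prior probability.
E[bid 5] = 7/10·(-3) + 3/10·(-8) = (-21/10) + (-12/5) = -9/2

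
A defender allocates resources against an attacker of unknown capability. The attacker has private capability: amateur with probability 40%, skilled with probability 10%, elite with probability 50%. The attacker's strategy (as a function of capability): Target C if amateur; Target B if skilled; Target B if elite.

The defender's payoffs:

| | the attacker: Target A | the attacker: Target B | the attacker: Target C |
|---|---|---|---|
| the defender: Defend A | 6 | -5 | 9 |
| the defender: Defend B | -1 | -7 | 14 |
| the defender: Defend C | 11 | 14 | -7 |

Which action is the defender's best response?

Defend C

E[Defend A] = 0.4·(9) + 0.1·(-5) + 0.5·(-5) = 0.6
E[Defend B] = 0.4·(14) + 0.1·(-7) + 0.5·(-7) = 1.4
E[Defend C] = 0.4·(-7) + 0.1·(14) + 0.5·(14) = 5.6
Best response: Defend C (5.6 is the largest).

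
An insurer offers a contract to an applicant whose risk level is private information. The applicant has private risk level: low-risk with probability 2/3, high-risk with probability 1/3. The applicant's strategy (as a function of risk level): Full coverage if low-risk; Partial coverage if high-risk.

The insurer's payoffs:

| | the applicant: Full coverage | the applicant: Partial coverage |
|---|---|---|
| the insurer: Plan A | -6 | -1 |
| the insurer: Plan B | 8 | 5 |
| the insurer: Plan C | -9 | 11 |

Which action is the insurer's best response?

Plan B

E[Plan A] = 2/3·(-6) + 1/3·(-1) = -13/3
E[Plan B] = 2/3·(8) + 1/3·(5) = 7
E[Plan C] = 2/3·(-9) + 1/3·(11) = -7/3
Best response: Plan B (7 is the largest).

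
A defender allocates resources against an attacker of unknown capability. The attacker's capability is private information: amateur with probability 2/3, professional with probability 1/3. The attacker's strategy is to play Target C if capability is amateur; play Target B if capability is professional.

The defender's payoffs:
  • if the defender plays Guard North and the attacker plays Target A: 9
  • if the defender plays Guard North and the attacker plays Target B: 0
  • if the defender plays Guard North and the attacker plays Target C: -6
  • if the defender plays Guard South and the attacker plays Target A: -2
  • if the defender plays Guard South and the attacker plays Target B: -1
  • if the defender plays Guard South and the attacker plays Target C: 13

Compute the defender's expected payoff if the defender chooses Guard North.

Take the expectation over the attacker's capability, weighting each type's action by its prior probability.
E[Guard North] = 2/3·(-6) + 1/3·0 = (-4) + 0 = -4

-4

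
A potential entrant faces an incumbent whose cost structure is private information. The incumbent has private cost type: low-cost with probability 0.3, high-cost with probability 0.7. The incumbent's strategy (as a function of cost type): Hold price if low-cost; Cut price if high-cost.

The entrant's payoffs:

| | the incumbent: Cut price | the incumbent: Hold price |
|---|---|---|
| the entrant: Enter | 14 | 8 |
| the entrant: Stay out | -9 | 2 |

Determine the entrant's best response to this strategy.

Compute the entrant's expected payoff for each action, taking the expectation over the incumbent's type.
E[Enter] = 0.3·(8) + 0.7·(14) = 12.2
E[Stay out] = 0.3·(2) + 0.7·(-9) = -5.7
Best response: Enter (12.2 is the largest).

Enter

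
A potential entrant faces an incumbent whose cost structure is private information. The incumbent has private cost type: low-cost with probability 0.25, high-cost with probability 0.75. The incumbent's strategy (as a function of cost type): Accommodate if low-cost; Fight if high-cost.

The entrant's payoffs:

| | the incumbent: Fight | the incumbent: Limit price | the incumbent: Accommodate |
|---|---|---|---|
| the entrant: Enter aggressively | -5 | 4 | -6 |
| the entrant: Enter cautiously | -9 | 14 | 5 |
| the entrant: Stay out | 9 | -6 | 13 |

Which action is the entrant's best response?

Stay out

Compute the entrant's expected payoff for each action, taking the expectation over the incumbent's type.
E[Enter aggressively] = 0.25·(-6) + 0.75·(-5) = -5.25
E[Enter cautiously] = 0.25·(5) + 0.75·(-9) = -5.5
E[Stay out] = 0.25·(13) + 0.75·(9) = 10
Best response: Stay out (10 is the largest).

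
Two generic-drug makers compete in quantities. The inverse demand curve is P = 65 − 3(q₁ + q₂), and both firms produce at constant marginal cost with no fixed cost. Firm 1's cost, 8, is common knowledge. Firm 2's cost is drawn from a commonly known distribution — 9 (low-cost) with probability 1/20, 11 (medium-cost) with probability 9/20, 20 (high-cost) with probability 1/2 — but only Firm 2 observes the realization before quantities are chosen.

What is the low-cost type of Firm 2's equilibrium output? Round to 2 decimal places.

Each type of Firm 2 best-responds to q₁; Firm 1 best-responds to the expected q₂ over Firm 2's types.
Firm 2 with cost c maximizes (65 − 3(q₁+q₂) − c)·q₂, giving q₂(c) = (65 − c − 3q₁)/6.
E[c₂] = 1/20·9 + 9/20·11 + 1/2·20 = 15.4
Firm 1's FOC against E[q₂] yields q₁ = (65 − 2·8 + E[c₂])/9 = (65 − 16 + 15.4)/9 = 7.15556.
q₂(low-cost) = (65 − 9 − 3·7.15556)/6 = 5.75556.

5.76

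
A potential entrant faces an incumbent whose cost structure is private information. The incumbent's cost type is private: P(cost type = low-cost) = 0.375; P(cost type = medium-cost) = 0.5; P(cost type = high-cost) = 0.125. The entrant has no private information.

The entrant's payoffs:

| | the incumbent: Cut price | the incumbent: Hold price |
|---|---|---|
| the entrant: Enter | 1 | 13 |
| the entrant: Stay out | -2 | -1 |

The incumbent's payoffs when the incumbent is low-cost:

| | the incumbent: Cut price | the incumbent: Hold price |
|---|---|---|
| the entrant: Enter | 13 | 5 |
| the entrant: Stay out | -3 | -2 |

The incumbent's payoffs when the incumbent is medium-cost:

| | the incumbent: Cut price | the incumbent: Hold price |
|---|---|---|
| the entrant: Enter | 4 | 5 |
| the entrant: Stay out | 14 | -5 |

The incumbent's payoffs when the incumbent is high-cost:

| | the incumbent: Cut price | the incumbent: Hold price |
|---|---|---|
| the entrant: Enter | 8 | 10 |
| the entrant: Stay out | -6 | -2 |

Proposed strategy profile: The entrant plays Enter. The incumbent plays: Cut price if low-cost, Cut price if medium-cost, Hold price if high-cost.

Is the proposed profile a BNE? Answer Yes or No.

No

The entrant plays Enter: E[Enter] = 0.375·(1) + 0.5·(1) + 0.125·(13) = 2.5; E[Stay out] = -1.875. Best-responding. ✓
The incumbent (cost type low-cost), facing Enter: Cut price gives 13, Hold price gives 5. Proposed Cut price is best. ✓
The incumbent (cost type medium-cost), facing Enter: Cut price gives 4, Hold price gives 5. Proposed Cut price is not best — profitable deviation exists. ✗
The incumbent (cost type high-cost), facing Enter: Cut price gives 8, Hold price gives 10. Proposed Hold price is best. ✓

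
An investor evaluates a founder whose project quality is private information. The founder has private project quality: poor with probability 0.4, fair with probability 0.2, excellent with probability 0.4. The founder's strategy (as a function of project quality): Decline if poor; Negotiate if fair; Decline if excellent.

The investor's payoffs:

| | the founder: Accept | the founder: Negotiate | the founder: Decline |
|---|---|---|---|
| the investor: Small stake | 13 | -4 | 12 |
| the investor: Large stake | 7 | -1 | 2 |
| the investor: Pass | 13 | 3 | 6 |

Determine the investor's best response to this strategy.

E[Small stake] = 0.4·(12) + 0.2·(-4) + 0.4·(12) = 8.8
E[Large stake] = 0.4·(2) + 0.2·(-1) + 0.4·(2) = 1.4
E[Pass] = 0.4·(6) + 0.2·(3) + 0.4·(6) = 5.4
Best response: Small stake (8.8 is the largest).

Small stake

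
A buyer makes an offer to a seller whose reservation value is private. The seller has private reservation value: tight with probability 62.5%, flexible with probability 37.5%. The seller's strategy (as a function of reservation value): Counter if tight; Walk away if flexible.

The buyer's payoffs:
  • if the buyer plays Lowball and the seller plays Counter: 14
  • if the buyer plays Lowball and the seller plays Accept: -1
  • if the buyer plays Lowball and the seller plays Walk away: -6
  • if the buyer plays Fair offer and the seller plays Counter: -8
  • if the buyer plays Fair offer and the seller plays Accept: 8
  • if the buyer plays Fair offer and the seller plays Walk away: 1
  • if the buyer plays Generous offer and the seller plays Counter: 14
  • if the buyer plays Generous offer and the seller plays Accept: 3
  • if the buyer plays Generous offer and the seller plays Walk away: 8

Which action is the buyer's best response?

Generous offer

E[Lowball] = 0.625·(14) + 0.375·(-6) = 6.5
E[Fair offer] = 0.625·(-8) + 0.375·(1) = -4.625
E[Generous offer] = 0.625·(14) + 0.375·(8) = 11.75
Best response: Generous offer (11.75 is the largest).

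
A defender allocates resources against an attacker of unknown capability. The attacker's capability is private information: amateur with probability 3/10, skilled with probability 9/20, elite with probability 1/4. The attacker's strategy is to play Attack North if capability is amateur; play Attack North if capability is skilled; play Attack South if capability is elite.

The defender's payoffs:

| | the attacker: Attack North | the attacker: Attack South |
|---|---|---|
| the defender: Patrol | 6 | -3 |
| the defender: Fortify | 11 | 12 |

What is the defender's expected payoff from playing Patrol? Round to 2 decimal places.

3.75

E[Patrol] = 3/10·6 + 9/20·6 + 1/4·(-3) = 9/5 + 27/10 + (-3/4) = 15/4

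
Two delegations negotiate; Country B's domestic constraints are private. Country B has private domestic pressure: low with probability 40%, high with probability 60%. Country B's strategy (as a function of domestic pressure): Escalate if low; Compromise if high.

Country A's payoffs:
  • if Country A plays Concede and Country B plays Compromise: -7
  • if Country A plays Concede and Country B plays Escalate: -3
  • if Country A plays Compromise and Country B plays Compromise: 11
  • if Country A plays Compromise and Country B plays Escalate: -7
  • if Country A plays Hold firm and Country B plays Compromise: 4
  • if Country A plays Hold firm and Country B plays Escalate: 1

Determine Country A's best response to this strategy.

Compromise

E[Concede] = 0.4·(-3) + 0.6·(-7) = -5.4
E[Compromise] = 0.4·(-7) + 0.6·(11) = 3.8
E[Hold firm] = 0.4·(1) + 0.6·(4) = 2.8
Best response: Compromise (3.8 is the largest).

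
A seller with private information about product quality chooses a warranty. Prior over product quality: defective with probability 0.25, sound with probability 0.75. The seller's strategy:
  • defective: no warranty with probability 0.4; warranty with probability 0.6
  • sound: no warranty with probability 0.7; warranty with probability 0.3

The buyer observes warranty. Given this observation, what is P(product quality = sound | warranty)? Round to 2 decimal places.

0.60

P(warranty) = 0.25·0.6 + 0.75·0.3 = 0.375
P(sound | warranty) = (0.75·0.3) / 0.375 = 0.225 / 0.375 = 0.6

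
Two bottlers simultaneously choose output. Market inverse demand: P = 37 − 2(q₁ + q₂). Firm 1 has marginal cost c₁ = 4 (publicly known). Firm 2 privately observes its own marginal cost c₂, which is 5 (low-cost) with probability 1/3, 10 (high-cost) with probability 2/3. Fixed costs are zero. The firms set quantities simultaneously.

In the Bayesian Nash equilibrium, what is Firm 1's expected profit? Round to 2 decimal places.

Type-c best response for Firm 2: q₂(c) = (37 − c)/4 − q₁/2.
Firm 1 maximizes expected profit; its first-order condition is 37 − 4q₁ − 2E[q₂] − 4 = 0.
Substituting E[q₂] and solving: E[c₂] = 8.33333, so q₁ = (37 − 2·4 + 8.33333)/6 = 6.22222.
E[P] = 37 − 2·(q₁ + E[q₂]) = 16.4444; Firm 1's expected profit = (E[P] − 4)·q₁ = (16.4444 − 4)·6.22222 = 77.4321.

77.43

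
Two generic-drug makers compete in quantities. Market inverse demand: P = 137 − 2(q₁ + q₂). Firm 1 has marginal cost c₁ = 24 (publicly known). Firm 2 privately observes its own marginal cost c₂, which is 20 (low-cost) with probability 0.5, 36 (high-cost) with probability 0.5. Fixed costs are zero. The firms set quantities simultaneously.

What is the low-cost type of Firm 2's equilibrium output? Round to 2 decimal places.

Firm 2 with cost c maximizes (137 − 2(q₁+q₂) − c)·q₂, giving q₂(c) = (137 − c − 2q₁)/4.
E[c₂] = 0.5·20 + 0.5·36 = 28
Firm 1's FOC against E[q₂] yields q₁ = (137 − 2·24 + E[c₂])/6 = (137 − 48 + 28)/6 = 19.5.
q₂(low-cost) = (137 − 20 − 2·19.5)/4 = 19.5.

19.50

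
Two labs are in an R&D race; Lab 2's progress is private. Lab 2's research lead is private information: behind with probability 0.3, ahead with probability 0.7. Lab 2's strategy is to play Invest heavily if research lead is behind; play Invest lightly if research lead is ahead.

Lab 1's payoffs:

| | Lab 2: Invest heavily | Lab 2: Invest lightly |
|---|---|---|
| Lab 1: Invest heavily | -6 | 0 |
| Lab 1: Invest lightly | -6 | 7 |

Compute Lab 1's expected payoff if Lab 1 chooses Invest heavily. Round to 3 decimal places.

E[Invest heavily] = 0.3·(-6) + 0.7·0 = (-1.8) + 0 = -1.8

-1.800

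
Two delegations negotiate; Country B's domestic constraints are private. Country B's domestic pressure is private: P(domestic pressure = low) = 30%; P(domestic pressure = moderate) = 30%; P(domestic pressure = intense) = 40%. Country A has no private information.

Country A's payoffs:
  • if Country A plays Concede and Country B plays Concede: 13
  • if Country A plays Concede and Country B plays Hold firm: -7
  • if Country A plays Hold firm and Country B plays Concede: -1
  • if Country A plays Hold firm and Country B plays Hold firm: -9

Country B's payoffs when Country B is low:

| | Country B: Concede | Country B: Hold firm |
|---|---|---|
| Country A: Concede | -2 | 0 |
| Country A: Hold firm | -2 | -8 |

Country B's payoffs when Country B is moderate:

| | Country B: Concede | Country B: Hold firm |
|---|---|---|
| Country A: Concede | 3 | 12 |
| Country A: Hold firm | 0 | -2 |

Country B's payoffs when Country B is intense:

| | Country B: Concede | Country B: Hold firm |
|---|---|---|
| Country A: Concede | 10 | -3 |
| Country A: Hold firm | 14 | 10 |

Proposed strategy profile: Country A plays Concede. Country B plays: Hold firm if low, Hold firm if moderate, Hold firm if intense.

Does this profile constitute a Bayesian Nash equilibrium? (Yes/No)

Country A plays Concede: E[Concede] = 0.3·(-7) + 0.3·(-7) + 0.4·(-7) = -7; E[Hold firm] = -9. Best-responding. ✓
Country B (domestic pressure low), facing Concede: Concede gives -2, Hold firm gives 0. Proposed Hold firm is best. ✓
Country B (domestic pressure moderate), facing Concede: Concede gives 3, Hold firm gives 12. Proposed Hold firm is best. ✓
Country B (domestic pressure intense), facing Concede: Concede gives 10, Hold firm gives -3. Proposed Hold firm is not best — profitable deviation exists. ✗

No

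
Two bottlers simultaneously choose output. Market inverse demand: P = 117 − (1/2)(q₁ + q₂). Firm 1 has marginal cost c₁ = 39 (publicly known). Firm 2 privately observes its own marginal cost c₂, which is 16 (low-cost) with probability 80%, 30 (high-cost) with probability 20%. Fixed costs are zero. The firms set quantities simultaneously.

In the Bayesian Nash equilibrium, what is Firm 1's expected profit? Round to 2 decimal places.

Type-c best response for Firm 2: q₂(c) = (117 − c) − q₁/2.
Firm 1 maximizes expected profit; its first-order condition is 117 − q₁ − (1/2)E[q₂] − 39 = 0.
Substituting E[q₂] and solving: E[c₂] = 18.8, so q₁ = (117 − 2·39 + 18.8)/(3/2) = 38.5333.
E[P] = 117 − (1/2)·(q₁ + E[q₂]) = 58.2667; Firm 1's expected profit = (E[P] − 39)·q₁ = (58.2667 − 39)·38.5333 = 742.409.

742.41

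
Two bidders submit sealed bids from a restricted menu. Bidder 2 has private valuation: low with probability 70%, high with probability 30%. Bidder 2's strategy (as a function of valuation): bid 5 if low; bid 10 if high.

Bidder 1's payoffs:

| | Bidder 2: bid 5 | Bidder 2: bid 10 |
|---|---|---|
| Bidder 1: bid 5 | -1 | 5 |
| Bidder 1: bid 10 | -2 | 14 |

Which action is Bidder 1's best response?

E[bid 5] = 0.7·(-1) + 0.3·(5) = 0.8
E[bid 10] = 0.7·(-2) + 0.3·(14) = 2.8
Best response: bid 10 (2.8 is the largest).

bid 10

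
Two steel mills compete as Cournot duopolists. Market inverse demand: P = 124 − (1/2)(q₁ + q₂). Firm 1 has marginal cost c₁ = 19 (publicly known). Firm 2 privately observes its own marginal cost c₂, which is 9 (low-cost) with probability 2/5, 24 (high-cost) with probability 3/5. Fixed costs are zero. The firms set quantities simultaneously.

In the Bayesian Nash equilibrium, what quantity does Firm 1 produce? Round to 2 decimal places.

69.33

Each type of Firm 2 best-responds to q₁; Firm 1 best-responds to the expected q₂ over Firm 2's types.
Firm 2 with cost c maximizes (124 − (1/2)(q₁+q₂) − c)·q₂, giving q₂(c) = (124 − c − (1/2)q₁).
E[c₂] = 2/5·9 + 3/5·24 = 18
Firm 1's FOC against E[q₂] yields q₁ = (124 − 2·19 + E[c₂])/(3/2) = (124 − 38 + 18)/(3/2) = 69.3333.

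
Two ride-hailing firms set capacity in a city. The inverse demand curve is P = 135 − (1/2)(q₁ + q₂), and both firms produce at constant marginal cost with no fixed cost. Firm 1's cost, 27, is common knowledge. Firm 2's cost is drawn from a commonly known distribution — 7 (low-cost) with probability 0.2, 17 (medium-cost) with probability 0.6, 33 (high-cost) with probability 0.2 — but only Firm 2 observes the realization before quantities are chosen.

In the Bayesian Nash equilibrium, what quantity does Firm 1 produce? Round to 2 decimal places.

Firm 2 with cost c maximizes (135 − (1/2)(q₁+q₂) − c)·q₂, giving q₂(c) = (135 − c − (1/2)q₁).
E[c₂] = 0.2·7 + 0.6·17 + 0.2·33 = 18.2
Firm 1's FOC against E[q₂] yields q₁ = (135 − 2·27 + E[c₂])/(3/2) = (135 − 54 + 18.2)/(3/2) = 66.1333.

66.13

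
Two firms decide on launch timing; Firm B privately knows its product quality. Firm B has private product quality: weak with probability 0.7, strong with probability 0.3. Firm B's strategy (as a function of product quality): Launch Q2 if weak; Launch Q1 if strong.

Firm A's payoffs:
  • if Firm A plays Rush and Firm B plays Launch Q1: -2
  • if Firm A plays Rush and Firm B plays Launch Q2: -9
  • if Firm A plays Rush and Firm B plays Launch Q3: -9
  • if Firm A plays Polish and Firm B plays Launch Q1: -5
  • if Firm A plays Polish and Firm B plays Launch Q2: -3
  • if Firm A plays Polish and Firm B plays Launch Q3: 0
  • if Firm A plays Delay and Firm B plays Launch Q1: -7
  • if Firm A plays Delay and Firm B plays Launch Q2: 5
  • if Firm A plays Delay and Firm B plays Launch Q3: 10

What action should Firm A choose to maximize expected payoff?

Delay

E[Rush] = 0.7·(-9) + 0.3·(-2) = -6.9
E[Polish] = 0.7·(-3) + 0.3·(-5) = -3.6
E[Delay] = 0.7·(5) + 0.3·(-7) = 1.4
Best response: Delay (1.4 is the largest).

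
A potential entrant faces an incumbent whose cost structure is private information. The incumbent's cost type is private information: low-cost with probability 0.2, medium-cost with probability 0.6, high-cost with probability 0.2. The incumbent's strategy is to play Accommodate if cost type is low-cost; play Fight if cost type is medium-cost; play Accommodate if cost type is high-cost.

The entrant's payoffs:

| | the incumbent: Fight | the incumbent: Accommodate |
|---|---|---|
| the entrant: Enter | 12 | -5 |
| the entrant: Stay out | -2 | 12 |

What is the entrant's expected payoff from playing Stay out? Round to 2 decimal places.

Take the expectation over the incumbent's cost type, weighting each type's action by its prior probability.
E[Stay out] = 0.2·12 + 0.6·(-2) + 0.2·12 = 2.4 + (-1.2) + 2.4 = 3.6

3.60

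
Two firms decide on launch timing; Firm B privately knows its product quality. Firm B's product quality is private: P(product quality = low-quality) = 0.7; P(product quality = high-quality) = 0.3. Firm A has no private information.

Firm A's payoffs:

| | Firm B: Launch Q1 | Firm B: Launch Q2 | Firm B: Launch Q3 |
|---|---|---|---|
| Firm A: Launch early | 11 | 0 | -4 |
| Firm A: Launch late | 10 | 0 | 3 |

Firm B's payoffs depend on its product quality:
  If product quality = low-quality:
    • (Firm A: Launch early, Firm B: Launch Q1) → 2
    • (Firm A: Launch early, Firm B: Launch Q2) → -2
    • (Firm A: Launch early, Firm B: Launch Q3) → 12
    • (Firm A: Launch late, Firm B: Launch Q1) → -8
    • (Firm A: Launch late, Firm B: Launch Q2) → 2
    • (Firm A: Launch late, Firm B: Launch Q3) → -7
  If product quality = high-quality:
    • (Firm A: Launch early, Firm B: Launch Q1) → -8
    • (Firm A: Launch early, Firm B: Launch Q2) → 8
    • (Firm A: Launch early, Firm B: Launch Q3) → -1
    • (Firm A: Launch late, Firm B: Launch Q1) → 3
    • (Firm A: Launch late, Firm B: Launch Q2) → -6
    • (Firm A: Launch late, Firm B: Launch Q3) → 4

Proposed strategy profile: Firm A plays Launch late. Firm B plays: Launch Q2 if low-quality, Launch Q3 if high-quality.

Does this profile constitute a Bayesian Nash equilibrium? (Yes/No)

Firm A plays Launch late: E[Launch late] = 0.7·(0) + 0.3·(3) = 0.9; E[Launch early] = -1.2. Best-responding. ✓
Firm B (product quality low-quality), facing Launch late: Launch Q1 gives -8, Launch Q2 gives 2, Launch Q3 gives -7. Proposed Launch Q2 is best. ✓
Firm B (product quality high-quality), facing Launch late: Launch Q1 gives 3, Launch Q2 gives -6, Launch Q3 gives 4. Proposed Launch Q3 is best. ✓

Yes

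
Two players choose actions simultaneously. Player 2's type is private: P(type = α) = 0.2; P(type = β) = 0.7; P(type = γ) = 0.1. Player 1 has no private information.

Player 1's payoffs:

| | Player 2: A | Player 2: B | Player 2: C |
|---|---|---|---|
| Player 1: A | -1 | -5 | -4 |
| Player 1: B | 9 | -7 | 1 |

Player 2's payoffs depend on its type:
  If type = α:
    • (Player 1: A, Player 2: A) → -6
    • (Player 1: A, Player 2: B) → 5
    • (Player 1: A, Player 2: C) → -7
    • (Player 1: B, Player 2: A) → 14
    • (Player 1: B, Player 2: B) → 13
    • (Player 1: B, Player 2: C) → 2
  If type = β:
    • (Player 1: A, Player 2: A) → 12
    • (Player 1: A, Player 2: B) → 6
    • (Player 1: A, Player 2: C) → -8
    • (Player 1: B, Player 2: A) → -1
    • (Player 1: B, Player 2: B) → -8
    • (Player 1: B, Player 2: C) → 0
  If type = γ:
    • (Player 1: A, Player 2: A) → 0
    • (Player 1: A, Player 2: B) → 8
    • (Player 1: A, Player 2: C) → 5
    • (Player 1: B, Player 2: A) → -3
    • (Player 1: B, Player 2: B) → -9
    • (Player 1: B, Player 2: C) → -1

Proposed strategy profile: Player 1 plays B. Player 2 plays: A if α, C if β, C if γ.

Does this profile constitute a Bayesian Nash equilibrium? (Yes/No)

Player 1 plays B: E[B] = 0.2·(9) + 0.7·(1) + 0.1·(1) = 2.6; E[A] = -3.4. Best-responding. ✓
Player 2 (type α), facing B: A gives 14, B gives 13, C gives 2. Proposed A is best. ✓
Player 2 (type β), facing B: A gives -1, B gives -8, C gives 0. Proposed C is best. ✓
Player 2 (type γ), facing B: A gives -3, B gives -9, C gives -1. Proposed C is best. ✓

Yes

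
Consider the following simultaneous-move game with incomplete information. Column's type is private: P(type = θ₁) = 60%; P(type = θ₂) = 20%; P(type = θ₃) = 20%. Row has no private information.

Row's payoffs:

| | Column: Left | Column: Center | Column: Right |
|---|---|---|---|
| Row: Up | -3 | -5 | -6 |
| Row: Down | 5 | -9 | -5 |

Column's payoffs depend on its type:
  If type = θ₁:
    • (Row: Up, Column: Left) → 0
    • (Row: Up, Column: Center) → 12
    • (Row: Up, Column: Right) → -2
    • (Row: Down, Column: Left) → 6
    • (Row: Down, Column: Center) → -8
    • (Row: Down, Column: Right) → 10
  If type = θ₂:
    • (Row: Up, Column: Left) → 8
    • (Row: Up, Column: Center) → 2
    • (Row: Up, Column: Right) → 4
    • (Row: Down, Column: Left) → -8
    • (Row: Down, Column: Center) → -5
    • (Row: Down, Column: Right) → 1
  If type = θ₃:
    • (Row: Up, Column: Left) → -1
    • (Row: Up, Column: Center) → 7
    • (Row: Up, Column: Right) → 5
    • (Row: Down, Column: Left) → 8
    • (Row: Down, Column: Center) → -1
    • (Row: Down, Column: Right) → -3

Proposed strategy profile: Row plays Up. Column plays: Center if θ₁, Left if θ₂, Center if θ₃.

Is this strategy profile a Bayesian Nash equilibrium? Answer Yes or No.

Row plays Up: E[Up] = 0.6·(-5) + 0.2·(-3) + 0.2·(-5) = -4.6; E[Down] = -6.2. Best-responding. ✓
Column (type θ₁), facing Up: Left gives 0, Center gives 12, Right gives -2. Proposed Center is best. ✓
Column (type θ₂), facing Up: Left gives 8, Center gives 2, Right gives 4. Proposed Left is best. ✓
Column (type θ₃), facing Up: Left gives -1, Center gives 7, Right gives 5. Proposed Center is best. ✓

Yes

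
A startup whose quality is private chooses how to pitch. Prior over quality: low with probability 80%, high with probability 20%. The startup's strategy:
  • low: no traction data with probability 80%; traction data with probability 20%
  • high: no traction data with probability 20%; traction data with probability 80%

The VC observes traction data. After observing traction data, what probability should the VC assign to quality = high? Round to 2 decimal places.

0.50

P(traction data) = 0.8·0.2 + 0.2·0.8 = 0.32
P(high | traction data) = (0.2·0.8) / 0.32 = 0.16 / 0.32 = 0.5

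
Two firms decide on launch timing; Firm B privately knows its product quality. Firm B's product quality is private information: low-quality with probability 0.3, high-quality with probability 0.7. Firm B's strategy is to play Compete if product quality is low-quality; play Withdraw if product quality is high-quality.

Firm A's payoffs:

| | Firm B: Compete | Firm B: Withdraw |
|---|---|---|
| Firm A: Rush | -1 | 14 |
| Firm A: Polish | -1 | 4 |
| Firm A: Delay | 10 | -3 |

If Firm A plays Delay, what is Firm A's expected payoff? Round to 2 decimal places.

E[Delay] = 0.3·10 + 0.7·(-3) = 3 + (-2.1) = 0.9

0.90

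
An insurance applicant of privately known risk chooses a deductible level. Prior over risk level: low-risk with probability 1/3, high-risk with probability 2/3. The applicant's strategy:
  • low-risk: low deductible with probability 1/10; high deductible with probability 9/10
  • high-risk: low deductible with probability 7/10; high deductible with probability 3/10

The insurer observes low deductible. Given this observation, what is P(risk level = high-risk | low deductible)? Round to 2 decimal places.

0.93

Apply Bayes' rule using the sender's strategy as the likelihood.
P(low deductible) = (1/3)·(1/10) + (2/3)·(7/10) = 1/2
P(high-risk | low deductible) = ((2/3)·(7/10)) / (1/2) = (7/15) / (1/2) = 14/15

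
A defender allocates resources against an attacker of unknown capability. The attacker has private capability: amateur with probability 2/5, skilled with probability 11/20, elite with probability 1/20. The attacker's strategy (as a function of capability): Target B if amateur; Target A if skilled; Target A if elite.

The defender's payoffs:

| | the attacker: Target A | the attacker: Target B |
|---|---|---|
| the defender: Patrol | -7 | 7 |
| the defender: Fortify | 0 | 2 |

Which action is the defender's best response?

Compute the defender's expected payoff for each action, taking the expectation over the attacker's type.
E[Patrol] = 2/5·(7) + 11/20·(-7) + 1/20·(-7) = -7/5
E[Fortify] = 2/5·(2) + 11/20·(0) + 1/20·(0) = 4/5
Best response: Fortify (4/5 is the largest).

Fortify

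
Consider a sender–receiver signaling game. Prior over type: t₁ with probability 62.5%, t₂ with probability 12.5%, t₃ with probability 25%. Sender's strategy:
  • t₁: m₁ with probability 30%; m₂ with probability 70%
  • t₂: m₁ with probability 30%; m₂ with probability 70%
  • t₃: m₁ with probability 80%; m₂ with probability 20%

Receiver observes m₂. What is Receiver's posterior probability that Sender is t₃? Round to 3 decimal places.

Apply Bayes' rule using the sender's strategy as the likelihood.
P(m₂) = 0.625·0.7 + 0.125·0.7 + 0.25·0.2 = 0.575
P(t₃ | m₂) = (0.25·0.2) / 0.575 = 0.05 / 0.575 = 0.0869565

0.087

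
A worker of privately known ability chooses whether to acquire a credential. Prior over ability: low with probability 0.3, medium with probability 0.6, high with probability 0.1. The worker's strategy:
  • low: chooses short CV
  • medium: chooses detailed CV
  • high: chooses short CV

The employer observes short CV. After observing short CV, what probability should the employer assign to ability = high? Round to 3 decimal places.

P(short CV) = 0.3·1 + 0.6·0 + 0.1·1 = 0.4
P(high | short CV) = (0.1·1) / 0.4 = 0.1 / 0.4 = 0.25

0.250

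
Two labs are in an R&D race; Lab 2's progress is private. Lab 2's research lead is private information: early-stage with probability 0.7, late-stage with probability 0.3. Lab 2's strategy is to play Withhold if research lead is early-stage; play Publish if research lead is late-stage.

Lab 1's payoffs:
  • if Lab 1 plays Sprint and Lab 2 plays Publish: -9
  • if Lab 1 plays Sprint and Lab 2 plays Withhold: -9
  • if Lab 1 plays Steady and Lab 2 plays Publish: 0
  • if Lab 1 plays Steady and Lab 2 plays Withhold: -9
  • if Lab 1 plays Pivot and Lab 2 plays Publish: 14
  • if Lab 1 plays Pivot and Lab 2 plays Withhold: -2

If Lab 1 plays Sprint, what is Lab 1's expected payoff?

E[Sprint] = 0.7·(-9) + 0.3·(-9) = (-6.3) + (-2.7) = -9

-9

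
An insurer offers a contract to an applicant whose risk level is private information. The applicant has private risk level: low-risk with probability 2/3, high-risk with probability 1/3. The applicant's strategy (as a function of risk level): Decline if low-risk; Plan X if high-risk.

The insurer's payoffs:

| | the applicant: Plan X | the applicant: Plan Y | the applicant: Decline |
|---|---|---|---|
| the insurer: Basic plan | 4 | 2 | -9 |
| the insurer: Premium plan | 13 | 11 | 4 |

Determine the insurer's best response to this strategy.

E[Basic plan] = 2/3·(-9) + 1/3·(4) = -14/3
E[Premium plan] = 2/3·(4) + 1/3·(13) = 7
Best response: Premium plan (7 is the largest).

Premium plan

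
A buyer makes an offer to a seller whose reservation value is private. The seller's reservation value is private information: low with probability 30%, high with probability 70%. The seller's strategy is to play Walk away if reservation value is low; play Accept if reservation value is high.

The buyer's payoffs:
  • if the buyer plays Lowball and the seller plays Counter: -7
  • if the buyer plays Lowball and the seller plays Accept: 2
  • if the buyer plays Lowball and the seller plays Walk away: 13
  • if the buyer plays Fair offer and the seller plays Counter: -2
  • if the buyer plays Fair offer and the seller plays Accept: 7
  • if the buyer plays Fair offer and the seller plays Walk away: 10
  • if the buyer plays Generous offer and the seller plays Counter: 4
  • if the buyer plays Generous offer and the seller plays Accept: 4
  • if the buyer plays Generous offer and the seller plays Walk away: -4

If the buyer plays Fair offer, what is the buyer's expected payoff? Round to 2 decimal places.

7.90

E[Fair offer] = 0.3·10 + 0.7·7 = 3 + 4.9 = 7.9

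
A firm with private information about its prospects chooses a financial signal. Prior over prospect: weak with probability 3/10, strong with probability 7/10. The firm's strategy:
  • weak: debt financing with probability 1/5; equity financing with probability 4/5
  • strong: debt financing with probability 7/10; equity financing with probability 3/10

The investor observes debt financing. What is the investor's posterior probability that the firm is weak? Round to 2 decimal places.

0.11

P(debt financing) = (3/10)·(1/5) + (7/10)·(7/10) = 11/20
P(weak | debt financing) = ((3/10)·(1/5)) / (11/20) = (3/50) / (11/20) = 6/55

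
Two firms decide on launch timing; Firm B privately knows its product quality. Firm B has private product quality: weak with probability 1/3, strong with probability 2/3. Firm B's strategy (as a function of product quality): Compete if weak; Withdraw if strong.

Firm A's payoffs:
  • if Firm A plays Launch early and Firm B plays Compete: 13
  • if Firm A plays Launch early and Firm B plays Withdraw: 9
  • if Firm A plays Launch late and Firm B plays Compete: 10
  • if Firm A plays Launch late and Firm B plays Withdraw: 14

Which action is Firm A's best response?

Compute Firm A's expected payoff for each action, taking the expectation over Firm B's type.
E[Launch early] = 1/3·(13) + 2/3·(9) = 31/3
E[Launch late] = 1/3·(10) + 2/3·(14) = 38/3
Best response: Launch late (38/3 is the largest).

Launch late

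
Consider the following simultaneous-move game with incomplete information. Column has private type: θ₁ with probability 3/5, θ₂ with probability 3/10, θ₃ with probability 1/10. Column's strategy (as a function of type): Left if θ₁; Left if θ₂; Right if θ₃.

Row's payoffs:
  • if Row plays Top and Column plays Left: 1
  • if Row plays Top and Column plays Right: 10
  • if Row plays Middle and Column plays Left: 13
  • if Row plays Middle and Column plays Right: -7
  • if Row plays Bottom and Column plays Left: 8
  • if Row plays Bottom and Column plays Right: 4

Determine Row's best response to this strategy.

Middle

Compute Row's expected payoff for each action, taking the expectation over Column's type.
E[Top] = 3/5·(1) + 3/10·(1) + 1/10·(10) = 19/10
E[Middle] = 3/5·(13) + 3/10·(13) + 1/10·(-7) = 11
E[Bottom] = 3/5·(8) + 3/10·(8) + 1/10·(4) = 38/5
Best response: Middle (11 is the largest).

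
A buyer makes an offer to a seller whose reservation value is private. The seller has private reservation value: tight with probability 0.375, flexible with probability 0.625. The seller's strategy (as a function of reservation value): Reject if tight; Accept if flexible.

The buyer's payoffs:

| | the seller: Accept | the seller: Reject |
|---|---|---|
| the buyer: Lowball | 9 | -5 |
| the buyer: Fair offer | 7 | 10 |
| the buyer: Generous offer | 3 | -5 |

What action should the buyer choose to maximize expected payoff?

Fair offer

E[Lowball] = 0.375·(-5) + 0.625·(9) = 3.75
E[Fair offer] = 0.375·(10) + 0.625·(7) = 8.125
E[Generous offer] = 0.375·(-5) + 0.625·(3) = 0
Best response: Fair offer (8.125 is the largest).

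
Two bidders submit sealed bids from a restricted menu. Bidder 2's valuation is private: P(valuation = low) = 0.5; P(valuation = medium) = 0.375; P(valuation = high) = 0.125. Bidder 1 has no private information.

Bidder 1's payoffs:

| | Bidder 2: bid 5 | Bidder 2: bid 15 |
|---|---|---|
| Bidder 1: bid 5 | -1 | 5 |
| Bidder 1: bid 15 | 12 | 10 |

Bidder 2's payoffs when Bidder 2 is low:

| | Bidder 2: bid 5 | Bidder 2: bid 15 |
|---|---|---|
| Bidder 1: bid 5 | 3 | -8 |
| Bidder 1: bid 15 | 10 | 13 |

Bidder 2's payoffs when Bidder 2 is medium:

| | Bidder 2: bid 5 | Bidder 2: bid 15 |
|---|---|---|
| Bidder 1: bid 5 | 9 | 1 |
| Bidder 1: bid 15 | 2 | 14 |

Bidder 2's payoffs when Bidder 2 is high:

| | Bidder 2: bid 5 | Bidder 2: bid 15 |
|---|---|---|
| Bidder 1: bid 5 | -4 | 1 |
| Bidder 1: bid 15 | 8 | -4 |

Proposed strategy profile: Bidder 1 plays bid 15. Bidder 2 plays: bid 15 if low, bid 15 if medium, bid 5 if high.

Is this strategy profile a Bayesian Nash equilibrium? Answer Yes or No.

Yes

A profile is a BNE iff every type of every player is best-responding given beliefs about the other side.
Bidder 1 plays bid 15: E[bid 15] = 0.5·(10) + 0.375·(10) + 0.125·(12) = 10.25; E[bid 5] = 4.25. Best-responding. ✓
Bidder 2 (valuation low), facing bid 15: bid 5 gives 10, bid 15 gives 13. Proposed bid 15 is best. ✓
Bidder 2 (valuation medium), facing bid 15: bid 5 gives 2, bid 15 gives 14. Proposed bid 15 is best. ✓
Bidder 2 (valuation high), facing bid 15: bid 5 gives 8, bid 15 gives -4. Proposed bid 5 is best. ✓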